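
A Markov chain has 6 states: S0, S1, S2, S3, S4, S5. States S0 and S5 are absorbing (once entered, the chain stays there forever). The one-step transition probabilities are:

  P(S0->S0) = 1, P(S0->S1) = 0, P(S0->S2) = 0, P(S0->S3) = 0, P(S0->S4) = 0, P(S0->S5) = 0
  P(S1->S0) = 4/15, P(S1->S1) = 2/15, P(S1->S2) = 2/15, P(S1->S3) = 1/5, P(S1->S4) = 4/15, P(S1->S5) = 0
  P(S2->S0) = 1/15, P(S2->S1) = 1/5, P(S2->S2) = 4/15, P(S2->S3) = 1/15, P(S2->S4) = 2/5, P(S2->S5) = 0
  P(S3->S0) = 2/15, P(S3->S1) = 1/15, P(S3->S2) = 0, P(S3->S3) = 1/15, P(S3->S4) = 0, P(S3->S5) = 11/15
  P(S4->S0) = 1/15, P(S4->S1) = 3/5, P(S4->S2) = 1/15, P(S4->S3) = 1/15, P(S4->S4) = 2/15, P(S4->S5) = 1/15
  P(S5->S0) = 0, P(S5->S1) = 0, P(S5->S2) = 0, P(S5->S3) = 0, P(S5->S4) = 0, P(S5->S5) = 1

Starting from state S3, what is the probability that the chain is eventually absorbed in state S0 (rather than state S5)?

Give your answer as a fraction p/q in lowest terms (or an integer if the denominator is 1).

Let a_i = P(absorbed in S0 | start in state i).
Boundary conditions: a_S0 = 1, a_S5 = 0.
For each transient state i, a_i = sum_j P(i->j) * a_j:
  a_S1 = 4/15*a_S0 + 2/15*a_S1 + 2/15*a_S2 + 1/5*a_S3 + 4/15*a_S4 + 0*a_S5
  a_S2 = 1/15*a_S0 + 1/5*a_S1 + 4/15*a_S2 + 1/15*a_S3 + 2/5*a_S4 + 0*a_S5
  a_S3 = 2/15*a_S0 + 1/15*a_S1 + 0*a_S2 + 1/15*a_S3 + 0*a_S4 + 11/15*a_S5
  a_S4 = 1/15*a_S0 + 3/5*a_S1 + 1/15*a_S2 + 1/15*a_S3 + 2/15*a_S4 + 1/15*a_S5

Substituting a_S0 = 1 and a_S5 = 0, rearrange to (I - Q) a = r where r[i] = P(i -> S0):
  [13/15, -2/15, -1/5, -4/15] . (a_S1, a_S2, a_S3, a_S4) = 4/15
  [-1/5, 11/15, -1/15, -2/5] . (a_S1, a_S2, a_S3, a_S4) = 1/15
  [-1/15, 0, 14/15, 0] . (a_S1, a_S2, a_S3, a_S4) = 2/15
  [-3/5, -1/15, -1/15, 13/15] . (a_S1, a_S2, a_S3, a_S4) = 1/15

Solving yields:
  a_S1 = 30/49
  a_S2 = 199/343
  a_S3 = 64/343
  a_S4 = 192/343

Starting state is S3, so the absorption probability is a_S3 = 64/343.

Answer: 64/343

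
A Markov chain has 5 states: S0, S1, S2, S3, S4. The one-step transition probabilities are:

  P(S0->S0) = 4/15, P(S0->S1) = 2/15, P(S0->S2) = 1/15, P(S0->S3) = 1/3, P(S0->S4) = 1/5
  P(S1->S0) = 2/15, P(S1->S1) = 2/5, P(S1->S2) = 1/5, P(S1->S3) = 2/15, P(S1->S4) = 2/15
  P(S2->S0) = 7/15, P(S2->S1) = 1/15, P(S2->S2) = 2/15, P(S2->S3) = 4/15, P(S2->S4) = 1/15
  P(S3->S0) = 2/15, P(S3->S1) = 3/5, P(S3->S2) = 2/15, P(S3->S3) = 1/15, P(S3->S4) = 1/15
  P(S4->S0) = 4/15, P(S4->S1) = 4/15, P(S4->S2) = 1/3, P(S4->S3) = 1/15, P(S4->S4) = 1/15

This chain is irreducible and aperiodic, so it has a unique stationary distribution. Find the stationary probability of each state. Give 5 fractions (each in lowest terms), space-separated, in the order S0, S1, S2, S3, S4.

The stationary distribution satisfies pi = pi * P, i.e.:
  pi_S0 = 4/15*pi_S0 + 2/15*pi_S1 + 7/15*pi_S2 + 2/15*pi_S3 + 4/15*pi_S4
  pi_S1 = 2/15*pi_S0 + 2/5*pi_S1 + 1/15*pi_S2 + 3/5*pi_S3 + 4/15*pi_S4
  pi_S2 = 1/15*pi_S0 + 1/5*pi_S1 + 2/15*pi_S2 + 2/15*pi_S3 + 1/3*pi_S4
  pi_S3 = 1/3*pi_S0 + 2/15*pi_S1 + 4/15*pi_S2 + 1/15*pi_S3 + 1/15*pi_S4
  pi_S4 = 1/5*pi_S0 + 2/15*pi_S1 + 1/15*pi_S2 + 1/15*pi_S3 + 1/15*pi_S4
with normalization: pi_S0 + pi_S1 + pi_S2 + pi_S3 + pi_S4 = 1.

Using the first 4 balance equations plus normalization, the linear system A*pi = b is:
  [-11/15, 2/15, 7/15, 2/15, 4/15] . pi = 0
  [2/15, -3/5, 1/15, 3/5, 4/15] . pi = 0
  [1/15, 1/5, -13/15, 2/15, 1/3] . pi = 0
  [1/3, 2/15, 4/15, -14/15, 1/15] . pi = 0
  [1, 1, 1, 1, 1] . pi = 1

Solving yields:
  pi_S0 = 4379/18698
  pi_S1 = 5689/18698
  pi_S2 = 9067/56094
  pi_S3 = 1699/9349
  pi_S4 = 6629/56094

Verification (pi * P):
  4379/18698*4/15 + 5689/18698*2/15 + 9067/56094*7/15 + 1699/9349*2/15 + 6629/56094*4/15 = 4379/18698 = pi_S0  (ok)
  4379/18698*2/15 + 5689/18698*2/5 + 9067/56094*1/15 + 1699/9349*3/5 + 6629/56094*4/15 = 5689/18698 = pi_S1  (ok)
  4379/18698*1/15 + 5689/18698*1/5 + 9067/56094*2/15 + 1699/9349*2/15 + 6629/56094*1/3 = 9067/56094 = pi_S2  (ok)
  4379/18698*1/3 + 5689/18698*2/15 + 9067/56094*4/15 + 1699/9349*1/15 + 6629/56094*1/15 = 1699/9349 = pi_S3  (ok)
  4379/18698*1/5 + 5689/18698*2/15 + 9067/56094*1/15 + 1699/9349*1/15 + 6629/56094*1/15 = 6629/56094 = pi_S4  (ok)

Answer: 4379/18698 5689/18698 9067/56094 1699/9349 6629/56094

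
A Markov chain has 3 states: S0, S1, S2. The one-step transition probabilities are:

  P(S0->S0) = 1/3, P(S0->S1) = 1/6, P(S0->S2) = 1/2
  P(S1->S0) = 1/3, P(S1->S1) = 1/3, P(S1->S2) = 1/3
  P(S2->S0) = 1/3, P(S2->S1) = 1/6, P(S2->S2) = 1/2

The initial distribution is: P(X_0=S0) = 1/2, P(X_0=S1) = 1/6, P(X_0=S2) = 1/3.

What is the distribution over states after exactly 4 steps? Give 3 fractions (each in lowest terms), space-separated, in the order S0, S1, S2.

Propagating the distribution step by step (d_{t+1} = d_t * P):
d_0 = (S0=1/2, S1=1/6, S2=1/3)
  d_1[S0] = 1/2*1/3 + 1/6*1/3 + 1/3*1/3 = 1/3
  d_1[S1] = 1/2*1/6 + 1/6*1/3 + 1/3*1/6 = 7/36
  d_1[S2] = 1/2*1/2 + 1/6*1/3 + 1/3*1/2 = 17/36
d_1 = (S0=1/3, S1=7/36, S2=17/36)
  d_2[S0] = 1/3*1/3 + 7/36*1/3 + 17/36*1/3 = 1/3
  d_2[S1] = 1/3*1/6 + 7/36*1/3 + 17/36*1/6 = 43/216
  d_2[S2] = 1/3*1/2 + 7/36*1/3 + 17/36*1/2 = 101/216
d_2 = (S0=1/3, S1=43/216, S2=101/216)
  d_3[S0] = 1/3*1/3 + 43/216*1/3 + 101/216*1/3 = 1/3
  d_3[S1] = 1/3*1/6 + 43/216*1/3 + 101/216*1/6 = 259/1296
  d_3[S2] = 1/3*1/2 + 43/216*1/3 + 101/216*1/2 = 605/1296
d_3 = (S0=1/3, S1=259/1296, S2=605/1296)
  d_4[S0] = 1/3*1/3 + 259/1296*1/3 + 605/1296*1/3 = 1/3
  d_4[S1] = 1/3*1/6 + 259/1296*1/3 + 605/1296*1/6 = 1555/7776
  d_4[S2] = 1/3*1/2 + 259/1296*1/3 + 605/1296*1/2 = 3629/7776
d_4 = (S0=1/3, S1=1555/7776, S2=3629/7776)

Answer: 1/3 1555/7776 3629/7776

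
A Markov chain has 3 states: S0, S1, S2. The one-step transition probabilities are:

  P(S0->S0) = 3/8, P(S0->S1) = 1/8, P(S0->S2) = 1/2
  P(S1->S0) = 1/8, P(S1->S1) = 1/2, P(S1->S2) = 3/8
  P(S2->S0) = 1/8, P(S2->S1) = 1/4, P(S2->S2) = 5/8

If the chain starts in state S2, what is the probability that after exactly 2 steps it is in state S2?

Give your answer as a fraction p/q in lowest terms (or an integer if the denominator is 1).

Computing P^2 by repeated multiplication:
P^1 =
  S0: [3/8, 1/8, 1/2]
  S1: [1/8, 1/2, 3/8]
  S2: [1/8, 1/4, 5/8]
P^2 =
  S0: [7/32, 15/64, 35/64]
  S1: [5/32, 23/64, 31/64]
  S2: [5/32, 19/64, 35/64]

(P^2)[S2 -> S2] = 35/64

Answer: 35/64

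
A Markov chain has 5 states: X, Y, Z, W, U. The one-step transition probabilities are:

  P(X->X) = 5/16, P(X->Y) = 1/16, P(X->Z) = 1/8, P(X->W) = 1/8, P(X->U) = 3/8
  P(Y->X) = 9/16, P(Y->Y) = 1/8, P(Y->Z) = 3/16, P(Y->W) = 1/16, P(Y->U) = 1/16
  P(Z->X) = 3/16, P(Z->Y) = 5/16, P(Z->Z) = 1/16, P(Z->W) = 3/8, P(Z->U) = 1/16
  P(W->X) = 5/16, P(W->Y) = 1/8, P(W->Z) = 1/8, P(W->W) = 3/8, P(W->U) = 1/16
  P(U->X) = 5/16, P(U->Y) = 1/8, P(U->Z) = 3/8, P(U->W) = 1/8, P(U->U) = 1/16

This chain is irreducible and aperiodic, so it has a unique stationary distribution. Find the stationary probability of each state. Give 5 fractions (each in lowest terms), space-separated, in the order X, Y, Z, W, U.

Answer: 1432/4395 2381/17580 722/4395 14777/70320 2311/14064

Derivation:
The stationary distribution satisfies pi = pi * P, i.e.:
  pi_X = 5/16*pi_X + 9/16*pi_Y + 3/16*pi_Z + 5/16*pi_W + 5/16*pi_U
  pi_Y = 1/16*pi_X + 1/8*pi_Y + 5/16*pi_Z + 1/8*pi_W + 1/8*pi_U
  pi_Z = 1/8*pi_X + 3/16*pi_Y + 1/16*pi_Z + 1/8*pi_W + 3/8*pi_U
  pi_W = 1/8*pi_X + 1/16*pi_Y + 3/8*pi_Z + 3/8*pi_W + 1/8*pi_U
  pi_U = 3/8*pi_X + 1/16*pi_Y + 1/16*pi_Z + 1/16*pi_W + 1/16*pi_U
with normalization: pi_X + pi_Y + pi_Z + pi_W + pi_U = 1.

Using the first 4 balance equations plus normalization, the linear system A*pi = b is:
  [-11/16, 9/16, 3/16, 5/16, 5/16] . pi = 0
  [1/16, -7/8, 5/16, 1/8, 1/8] . pi = 0
  [1/8, 3/16, -15/16, 1/8, 3/8] . pi = 0
  [1/8, 1/16, 3/8, -5/8, 1/8] . pi = 0
  [1, 1, 1, 1, 1] . pi = 1

Solving yields:
  pi_X = 1432/4395
  pi_Y = 2381/17580
  pi_Z = 722/4395
  pi_W = 14777/70320
  pi_U = 2311/14064

Verification (pi * P):
  1432/4395*5/16 + 2381/17580*9/16 + 722/4395*3/16 + 14777/70320*5/16 + 2311/14064*5/16 = 1432/4395 = pi_X  (ok)
  1432/4395*1/16 + 2381/17580*1/8 + 722/4395*5/16 + 14777/70320*1/8 + 2311/14064*1/8 = 2381/17580 = pi_Y  (ok)
  1432/4395*1/8 + 2381/17580*3/16 + 722/4395*1/16 + 14777/70320*1/8 + 2311/14064*3/8 = 722/4395 = pi_Z  (ok)
  1432/4395*1/8 + 2381/17580*1/16 + 722/4395*3/8 + 14777/70320*3/8 + 2311/14064*1/8 = 14777/70320 = pi_W  (ok)
  1432/4395*3/8 + 2381/17580*1/16 + 722/4395*1/16 + 14777/70320*1/16 + 2311/14064*1/16 = 2311/14064 = pi_U  (ok)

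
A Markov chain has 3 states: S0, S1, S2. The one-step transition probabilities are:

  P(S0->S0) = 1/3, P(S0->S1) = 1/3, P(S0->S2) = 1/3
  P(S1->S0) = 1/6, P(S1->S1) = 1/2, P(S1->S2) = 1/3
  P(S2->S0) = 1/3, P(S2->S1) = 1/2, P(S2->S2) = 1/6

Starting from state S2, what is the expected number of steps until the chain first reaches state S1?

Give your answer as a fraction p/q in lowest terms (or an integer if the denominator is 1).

Let h_i = expected steps to first reach S1 from state i.
Boundary: h_S1 = 0.
First-step equations for the other states:
  h_S0 = 1 + 1/3*h_S0 + 1/3*h_S1 + 1/3*h_S2
  h_S2 = 1 + 1/3*h_S0 + 1/2*h_S1 + 1/6*h_S2

Substituting h_S1 = 0 and rearranging gives the linear system (I - Q) h = 1:
  [2/3, -1/3] . (h_S0, h_S2) = 1
  [-1/3, 5/6] . (h_S0, h_S2) = 1

Solving yields:
  h_S0 = 21/8
  h_S2 = 9/4

Starting state is S2, so the expected hitting time is h_S2 = 9/4.

Answer: 9/4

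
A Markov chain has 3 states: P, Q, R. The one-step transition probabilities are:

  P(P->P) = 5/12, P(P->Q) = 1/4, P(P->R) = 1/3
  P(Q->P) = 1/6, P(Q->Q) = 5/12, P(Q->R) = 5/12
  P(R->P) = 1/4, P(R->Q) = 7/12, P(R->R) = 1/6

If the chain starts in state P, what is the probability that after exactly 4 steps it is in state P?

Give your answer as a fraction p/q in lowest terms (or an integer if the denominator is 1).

Computing P^4 by repeated multiplication:
P^1 =
  P: [5/12, 1/4, 1/3]
  Q: [1/6, 5/12, 5/12]
  R: [1/4, 7/12, 1/6]
P^2 =
  P: [43/144, 29/72, 43/144]
  Q: [35/144, 11/24, 43/144]
  R: [35/144, 29/72, 17/48]
P^3 =
  P: [115/432, 5/12, 137/432]
  Q: [109/432, 23/54, 139/432]
  R: [37/144, 47/108, 133/432]
P^4 =
  P: [673/2592, 551/1296, 817/2592]
  Q: [665/2592, 185/432, 817/2592]
  R: [665/2592, 551/1296, 275/864]

(P^4)[P -> P] = 673/2592

Answer: 673/2592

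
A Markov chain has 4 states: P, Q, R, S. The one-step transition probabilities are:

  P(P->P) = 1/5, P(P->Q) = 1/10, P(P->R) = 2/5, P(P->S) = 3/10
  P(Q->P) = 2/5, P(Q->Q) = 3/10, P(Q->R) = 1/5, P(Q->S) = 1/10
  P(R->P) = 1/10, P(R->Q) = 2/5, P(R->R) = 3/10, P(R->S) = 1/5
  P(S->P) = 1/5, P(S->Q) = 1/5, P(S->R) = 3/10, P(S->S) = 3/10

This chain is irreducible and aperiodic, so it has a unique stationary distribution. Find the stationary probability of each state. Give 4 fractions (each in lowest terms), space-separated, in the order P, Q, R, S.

Answer: 211/946 249/946 140/473 103/473

Derivation:
The stationary distribution satisfies pi = pi * P, i.e.:
  pi_P = 1/5*pi_P + 2/5*pi_Q + 1/10*pi_R + 1/5*pi_S
  pi_Q = 1/10*pi_P + 3/10*pi_Q + 2/5*pi_R + 1/5*pi_S
  pi_R = 2/5*pi_P + 1/5*pi_Q + 3/10*pi_R + 3/10*pi_S
  pi_S = 3/10*pi_P + 1/10*pi_Q + 1/5*pi_R + 3/10*pi_S
with normalization: pi_P + pi_Q + pi_R + pi_S = 1.

Using the first 3 balance equations plus normalization, the linear system A*pi = b is:
  [-4/5, 2/5, 1/10, 1/5] . pi = 0
  [1/10, -7/10, 2/5, 1/5] . pi = 0
  [2/5, 1/5, -7/10, 3/10] . pi = 0
  [1, 1, 1, 1] . pi = 1

Solving yields:
  pi_P = 211/946
  pi_Q = 249/946
  pi_R = 140/473
  pi_S = 103/473

Verification (pi * P):
  211/946*1/5 + 249/946*2/5 + 140/473*1/10 + 103/473*1/5 = 211/946 = pi_P  (ok)
  211/946*1/10 + 249/946*3/10 + 140/473*2/5 + 103/473*1/5 = 249/946 = pi_Q  (ok)
  211/946*2/5 + 249/946*1/5 + 140/473*3/10 + 103/473*3/10 = 140/473 = pi_R  (ok)
  211/946*3/10 + 249/946*1/10 + 140/473*1/5 + 103/473*3/10 = 103/473 = pi_S  (ok)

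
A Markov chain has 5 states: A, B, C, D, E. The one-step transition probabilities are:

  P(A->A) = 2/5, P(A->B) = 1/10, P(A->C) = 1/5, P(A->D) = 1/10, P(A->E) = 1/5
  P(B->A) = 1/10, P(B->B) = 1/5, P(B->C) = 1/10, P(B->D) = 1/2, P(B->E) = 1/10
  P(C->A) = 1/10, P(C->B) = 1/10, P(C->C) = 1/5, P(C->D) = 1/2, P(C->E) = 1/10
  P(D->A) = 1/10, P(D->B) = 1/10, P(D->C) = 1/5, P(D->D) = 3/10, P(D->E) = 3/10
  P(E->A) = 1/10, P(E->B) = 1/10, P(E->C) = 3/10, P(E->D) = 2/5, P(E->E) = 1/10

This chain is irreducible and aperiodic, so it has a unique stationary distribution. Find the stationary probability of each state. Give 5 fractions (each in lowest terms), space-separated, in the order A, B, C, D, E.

The stationary distribution satisfies pi = pi * P, i.e.:
  pi_A = 2/5*pi_A + 1/10*pi_B + 1/10*pi_C + 1/10*pi_D + 1/10*pi_E
  pi_B = 1/10*pi_A + 1/5*pi_B + 1/10*pi_C + 1/10*pi_D + 1/10*pi_E
  pi_C = 1/5*pi_A + 1/10*pi_B + 1/5*pi_C + 1/5*pi_D + 3/10*pi_E
  pi_D = 1/10*pi_A + 1/2*pi_B + 1/2*pi_C + 3/10*pi_D + 2/5*pi_E
  pi_E = 1/5*pi_A + 1/10*pi_B + 1/10*pi_C + 3/10*pi_D + 1/10*pi_E
with normalization: pi_A + pi_B + pi_C + pi_D + pi_E = 1.

Using the first 4 balance equations plus normalization, the linear system A*pi = b is:
  [-3/5, 1/10, 1/10, 1/10, 1/10] . pi = 0
  [1/10, -4/5, 1/10, 1/10, 1/10] . pi = 0
  [1/5, 1/10, -4/5, 1/5, 3/10] . pi = 0
  [1/10, 1/2, 1/2, -7/10, 2/5] . pi = 0
  [1, 1, 1, 1, 1] . pi = 1

Solving yields:
  pi_A = 1/7
  pi_B = 1/9
  pi_C = 797/3843
  pi_D = 151/427
  pi_E = 79/427

Verification (pi * P):
  1/7*2/5 + 1/9*1/10 + 797/3843*1/10 + 151/427*1/10 + 79/427*1/10 = 1/7 = pi_A  (ok)
  1/7*1/10 + 1/9*1/5 + 797/3843*1/10 + 151/427*1/10 + 79/427*1/10 = 1/9 = pi_B  (ok)
  1/7*1/5 + 1/9*1/10 + 797/3843*1/5 + 151/427*1/5 + 79/427*3/10 = 797/3843 = pi_C  (ok)
  1/7*1/10 + 1/9*1/2 + 797/3843*1/2 + 151/427*3/10 + 79/427*2/5 = 151/427 = pi_D  (ok)
  1/7*1/5 + 1/9*1/10 + 797/3843*1/10 + 151/427*3/10 + 79/427*1/10 = 79/427 = pi_E  (ok)

Answer: 1/7 1/9 797/3843 151/427 79/427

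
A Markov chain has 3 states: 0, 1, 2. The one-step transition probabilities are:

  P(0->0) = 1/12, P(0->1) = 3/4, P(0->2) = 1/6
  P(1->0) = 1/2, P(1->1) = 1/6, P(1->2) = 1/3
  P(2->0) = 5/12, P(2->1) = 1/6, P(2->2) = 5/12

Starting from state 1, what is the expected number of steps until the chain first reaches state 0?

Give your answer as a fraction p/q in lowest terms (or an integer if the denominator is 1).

Answer: 66/31

Derivation:
Let h_i = expected steps to first reach 0 from state i.
Boundary: h_0 = 0.
First-step equations for the other states:
  h_1 = 1 + 1/2*h_0 + 1/6*h_1 + 1/3*h_2
  h_2 = 1 + 5/12*h_0 + 1/6*h_1 + 5/12*h_2

Substituting h_0 = 0 and rearranging gives the linear system (I - Q) h = 1:
  [5/6, -1/3] . (h_1, h_2) = 1
  [-1/6, 7/12] . (h_1, h_2) = 1

Solving yields:
  h_1 = 66/31
  h_2 = 72/31

Starting state is 1, so the expected hitting time is h_1 = 66/31.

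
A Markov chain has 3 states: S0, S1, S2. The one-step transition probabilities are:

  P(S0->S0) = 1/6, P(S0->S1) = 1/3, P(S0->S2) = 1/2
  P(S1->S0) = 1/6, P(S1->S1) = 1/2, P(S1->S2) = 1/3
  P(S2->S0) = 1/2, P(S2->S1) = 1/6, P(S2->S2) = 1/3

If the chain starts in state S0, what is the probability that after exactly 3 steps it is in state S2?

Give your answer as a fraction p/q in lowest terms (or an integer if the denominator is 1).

Answer: 7/18

Derivation:
Computing P^3 by repeated multiplication:
P^1 =
  S0: [1/6, 1/3, 1/2]
  S1: [1/6, 1/2, 1/3]
  S2: [1/2, 1/6, 1/3]
P^2 =
  S0: [1/3, 11/36, 13/36]
  S1: [5/18, 13/36, 13/36]
  S2: [5/18, 11/36, 5/12]
P^3 =
  S0: [31/108, 35/108, 7/18]
  S1: [31/108, 1/3, 41/108]
  S2: [11/36, 17/54, 41/108]

(P^3)[S0 -> S2] = 7/18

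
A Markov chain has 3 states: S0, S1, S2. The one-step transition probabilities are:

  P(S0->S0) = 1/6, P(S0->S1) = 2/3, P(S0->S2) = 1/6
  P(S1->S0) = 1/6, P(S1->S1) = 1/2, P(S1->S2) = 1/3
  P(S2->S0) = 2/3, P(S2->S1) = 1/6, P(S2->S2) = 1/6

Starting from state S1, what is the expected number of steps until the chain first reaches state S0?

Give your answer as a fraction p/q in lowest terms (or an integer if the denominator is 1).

Answer: 42/13

Derivation:
Let h_i = expected steps to first reach S0 from state i.
Boundary: h_S0 = 0.
First-step equations for the other states:
  h_S1 = 1 + 1/6*h_S0 + 1/2*h_S1 + 1/3*h_S2
  h_S2 = 1 + 2/3*h_S0 + 1/6*h_S1 + 1/6*h_S2

Substituting h_S0 = 0 and rearranging gives the linear system (I - Q) h = 1:
  [1/2, -1/3] . (h_S1, h_S2) = 1
  [-1/6, 5/6] . (h_S1, h_S2) = 1

Solving yields:
  h_S1 = 42/13
  h_S2 = 24/13

Starting state is S1, so the expected hitting time is h_S1 = 42/13.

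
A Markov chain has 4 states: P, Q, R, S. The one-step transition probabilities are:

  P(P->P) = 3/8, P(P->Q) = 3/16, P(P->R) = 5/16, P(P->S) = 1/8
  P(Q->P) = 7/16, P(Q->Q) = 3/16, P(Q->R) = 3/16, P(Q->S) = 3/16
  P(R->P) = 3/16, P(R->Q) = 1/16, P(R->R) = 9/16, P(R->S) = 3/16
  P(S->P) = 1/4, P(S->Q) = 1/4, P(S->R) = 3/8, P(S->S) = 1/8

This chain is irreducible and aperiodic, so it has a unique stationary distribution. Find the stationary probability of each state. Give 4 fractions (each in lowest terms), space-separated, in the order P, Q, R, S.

Answer: 215/746 219/1492 605/1492 119/746

Derivation:
The stationary distribution satisfies pi = pi * P, i.e.:
  pi_P = 3/8*pi_P + 7/16*pi_Q + 3/16*pi_R + 1/4*pi_S
  pi_Q = 3/16*pi_P + 3/16*pi_Q + 1/16*pi_R + 1/4*pi_S
  pi_R = 5/16*pi_P + 3/16*pi_Q + 9/16*pi_R + 3/8*pi_S
  pi_S = 1/8*pi_P + 3/16*pi_Q + 3/16*pi_R + 1/8*pi_S
with normalization: pi_P + pi_Q + pi_R + pi_S = 1.

Using the first 3 balance equations plus normalization, the linear system A*pi = b is:
  [-5/8, 7/16, 3/16, 1/4] . pi = 0
  [3/16, -13/16, 1/16, 1/4] . pi = 0
  [5/16, 3/16, -7/16, 3/8] . pi = 0
  [1, 1, 1, 1] . pi = 1

Solving yields:
  pi_P = 215/746
  pi_Q = 219/1492
  pi_R = 605/1492
  pi_S = 119/746

Verification (pi * P):
  215/746*3/8 + 219/1492*7/16 + 605/1492*3/16 + 119/746*1/4 = 215/746 = pi_P  (ok)
  215/746*3/16 + 219/1492*3/16 + 605/1492*1/16 + 119/746*1/4 = 219/1492 = pi_Q  (ok)
  215/746*5/16 + 219/1492*3/16 + 605/1492*9/16 + 119/746*3/8 = 605/1492 = pi_R  (ok)
  215/746*1/8 + 219/1492*3/16 + 605/1492*3/16 + 119/746*1/8 = 119/746 = pi_S  (ok)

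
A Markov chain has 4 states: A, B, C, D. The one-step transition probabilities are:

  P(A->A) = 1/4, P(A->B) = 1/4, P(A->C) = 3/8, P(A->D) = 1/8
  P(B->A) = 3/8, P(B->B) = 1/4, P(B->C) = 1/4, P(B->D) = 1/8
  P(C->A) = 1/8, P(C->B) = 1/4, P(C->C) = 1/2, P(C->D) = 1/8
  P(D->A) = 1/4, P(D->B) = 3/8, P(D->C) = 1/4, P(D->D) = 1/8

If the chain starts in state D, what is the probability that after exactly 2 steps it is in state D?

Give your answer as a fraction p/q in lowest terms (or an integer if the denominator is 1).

Answer: 1/8

Derivation:
Computing P^2 by repeated multiplication:
P^1 =
  A: [1/4, 1/4, 3/8, 1/8]
  B: [3/8, 1/4, 1/4, 1/8]
  C: [1/8, 1/4, 1/2, 1/8]
  D: [1/4, 3/8, 1/4, 1/8]
P^2 =
  A: [15/64, 17/64, 3/8, 1/8]
  B: [1/4, 17/64, 23/64, 1/8]
  C: [7/32, 17/64, 25/64, 1/8]
  D: [17/64, 17/64, 11/32, 1/8]

(P^2)[D -> D] = 1/8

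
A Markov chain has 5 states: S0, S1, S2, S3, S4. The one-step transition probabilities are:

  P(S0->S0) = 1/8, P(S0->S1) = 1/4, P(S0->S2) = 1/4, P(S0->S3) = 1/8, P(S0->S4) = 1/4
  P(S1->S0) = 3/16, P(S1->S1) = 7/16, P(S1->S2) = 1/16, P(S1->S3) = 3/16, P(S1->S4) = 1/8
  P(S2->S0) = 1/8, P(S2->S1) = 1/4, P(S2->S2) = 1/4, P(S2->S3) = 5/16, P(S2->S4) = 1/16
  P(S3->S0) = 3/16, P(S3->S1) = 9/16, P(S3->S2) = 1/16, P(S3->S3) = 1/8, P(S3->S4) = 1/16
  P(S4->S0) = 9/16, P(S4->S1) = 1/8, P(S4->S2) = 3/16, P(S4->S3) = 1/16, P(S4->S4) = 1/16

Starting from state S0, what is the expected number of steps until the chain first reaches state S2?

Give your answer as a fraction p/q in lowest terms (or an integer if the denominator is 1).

Answer: 29904/4537

Derivation:
Let h_i = expected steps to first reach S2 from state i.
Boundary: h_S2 = 0.
First-step equations for the other states:
  h_S0 = 1 + 1/8*h_S0 + 1/4*h_S1 + 1/4*h_S2 + 1/8*h_S3 + 1/4*h_S4
  h_S1 = 1 + 3/16*h_S0 + 7/16*h_S1 + 1/16*h_S2 + 3/16*h_S3 + 1/8*h_S4
  h_S3 = 1 + 3/16*h_S0 + 9/16*h_S1 + 1/16*h_S2 + 1/8*h_S3 + 1/16*h_S4
  h_S4 = 1 + 9/16*h_S0 + 1/8*h_S1 + 3/16*h_S2 + 1/16*h_S3 + 1/16*h_S4

Substituting h_S2 = 0 and rearranging gives the linear system (I - Q) h = 1:
  [7/8, -1/4, -1/8, -1/4] . (h_S0, h_S1, h_S3, h_S4) = 1
  [-3/16, 9/16, -3/16, -1/8] . (h_S0, h_S1, h_S3, h_S4) = 1
  [-3/16, -9/16, 7/8, -1/16] . (h_S0, h_S1, h_S3, h_S4) = 1
  [-9/16, -1/8, -1/16, 15/16] . (h_S0, h_S1, h_S3, h_S4) = 1

Solving yields:
  h_S0 = 29904/4537
  h_S1 = 37352/4537
  h_S3 = 37768/4537
  h_S4 = 30280/4537

Starting state is S0, so the expected hitting time is h_S0 = 29904/4537.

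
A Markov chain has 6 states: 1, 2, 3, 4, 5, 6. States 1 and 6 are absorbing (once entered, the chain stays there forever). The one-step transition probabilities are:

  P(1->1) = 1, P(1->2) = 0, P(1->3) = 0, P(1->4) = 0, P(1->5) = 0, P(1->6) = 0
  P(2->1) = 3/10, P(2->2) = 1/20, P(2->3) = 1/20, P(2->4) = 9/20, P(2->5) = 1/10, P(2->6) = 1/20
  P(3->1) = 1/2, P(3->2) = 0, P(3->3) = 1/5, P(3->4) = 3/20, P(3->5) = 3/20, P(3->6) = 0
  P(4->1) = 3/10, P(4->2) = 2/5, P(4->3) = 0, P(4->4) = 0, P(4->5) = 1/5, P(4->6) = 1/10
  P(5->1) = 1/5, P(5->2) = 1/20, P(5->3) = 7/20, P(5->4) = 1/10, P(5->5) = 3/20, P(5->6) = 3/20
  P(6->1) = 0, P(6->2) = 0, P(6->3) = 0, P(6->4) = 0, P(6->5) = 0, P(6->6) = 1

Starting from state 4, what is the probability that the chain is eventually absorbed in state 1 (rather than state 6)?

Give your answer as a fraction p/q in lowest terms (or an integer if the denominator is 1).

Let a_i = P(absorbed in 1 | start in state i).
Boundary conditions: a_1 = 1, a_6 = 0.
For each transient state i, a_i = sum_j P(i->j) * a_j:
  a_2 = 3/10*a_1 + 1/20*a_2 + 1/20*a_3 + 9/20*a_4 + 1/10*a_5 + 1/20*a_6
  a_3 = 1/2*a_1 + 0*a_2 + 1/5*a_3 + 3/20*a_4 + 3/20*a_5 + 0*a_6
  a_4 = 3/10*a_1 + 2/5*a_2 + 0*a_3 + 0*a_4 + 1/5*a_5 + 1/10*a_6
  a_5 = 1/5*a_1 + 1/20*a_2 + 7/20*a_3 + 1/10*a_4 + 3/20*a_5 + 3/20*a_6

Substituting a_1 = 1 and a_6 = 0, rearrange to (I - Q) a = r where r[i] = P(i -> 1):
  [19/20, -1/20, -9/20, -1/10] . (a_2, a_3, a_4, a_5) = 3/10
  [0, 4/5, -3/20, -3/20] . (a_2, a_3, a_4, a_5) = 1/2
  [-2/5, 0, 1, -1/5] . (a_2, a_3, a_4, a_5) = 3/10
  [-1/20, -7/20, -1/10, 17/20] . (a_2, a_3, a_4, a_5) = 1/5

Solving yields:
  a_2 = 14293/17672
  a_3 = 2011/2209
  a_4 = 13665/17672
  a_5 = 13231/17672

Starting state is 4, so the absorption probability is a_4 = 13665/17672.

Answer: 13665/17672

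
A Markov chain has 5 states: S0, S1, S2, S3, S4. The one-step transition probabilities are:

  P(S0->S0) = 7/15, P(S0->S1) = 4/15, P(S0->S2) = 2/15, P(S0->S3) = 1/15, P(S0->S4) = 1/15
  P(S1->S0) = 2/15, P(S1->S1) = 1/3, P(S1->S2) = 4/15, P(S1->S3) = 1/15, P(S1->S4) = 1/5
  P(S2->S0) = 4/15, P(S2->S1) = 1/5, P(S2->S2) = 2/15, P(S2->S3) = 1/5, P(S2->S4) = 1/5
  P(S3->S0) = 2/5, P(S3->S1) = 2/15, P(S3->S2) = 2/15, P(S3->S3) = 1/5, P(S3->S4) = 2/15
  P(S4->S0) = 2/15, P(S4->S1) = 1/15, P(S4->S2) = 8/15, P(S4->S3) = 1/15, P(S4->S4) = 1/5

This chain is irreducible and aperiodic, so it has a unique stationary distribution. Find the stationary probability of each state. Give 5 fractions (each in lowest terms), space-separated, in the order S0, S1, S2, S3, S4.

The stationary distribution satisfies pi = pi * P, i.e.:
  pi_S0 = 7/15*pi_S0 + 2/15*pi_S1 + 4/15*pi_S2 + 2/5*pi_S3 + 2/15*pi_S4
  pi_S1 = 4/15*pi_S0 + 1/3*pi_S1 + 1/5*pi_S2 + 2/15*pi_S3 + 1/15*pi_S4
  pi_S2 = 2/15*pi_S0 + 4/15*pi_S1 + 2/15*pi_S2 + 2/15*pi_S3 + 8/15*pi_S4
  pi_S3 = 1/15*pi_S0 + 1/15*pi_S1 + 1/5*pi_S2 + 1/5*pi_S3 + 1/15*pi_S4
  pi_S4 = 1/15*pi_S0 + 1/5*pi_S1 + 1/5*pi_S2 + 2/15*pi_S3 + 1/5*pi_S4
with normalization: pi_S0 + pi_S1 + pi_S2 + pi_S3 + pi_S4 = 1.

Using the first 4 balance equations plus normalization, the linear system A*pi = b is:
  [-8/15, 2/15, 4/15, 2/5, 2/15] . pi = 0
  [4/15, -2/3, 1/5, 2/15, 1/15] . pi = 0
  [2/15, 4/15, -13/15, 2/15, 8/15] . pi = 0
  [1/15, 1/15, 1/5, -4/5, 1/15] . pi = 0
  [1, 1, 1, 1, 1] . pi = 1

Solving yields:
  pi_S0 = 299/1033
  pi_S1 = 3877/17561
  pi_S2 = 3940/17561
  pi_S3 = 1957/17561
  pi_S4 = 2704/17561

Verification (pi * P):
  299/1033*7/15 + 3877/17561*2/15 + 3940/17561*4/15 + 1957/17561*2/5 + 2704/17561*2/15 = 299/1033 = pi_S0  (ok)
  299/1033*4/15 + 3877/17561*1/3 + 3940/17561*1/5 + 1957/17561*2/15 + 2704/17561*1/15 = 3877/17561 = pi_S1  (ok)
  299/1033*2/15 + 3877/17561*4/15 + 3940/17561*2/15 + 1957/17561*2/15 + 2704/17561*8/15 = 3940/17561 = pi_S2  (ok)
  299/1033*1/15 + 3877/17561*1/15 + 3940/17561*1/5 + 1957/17561*1/5 + 2704/17561*1/15 = 1957/17561 = pi_S3  (ok)
  299/1033*1/15 + 3877/17561*1/5 + 3940/17561*1/5 + 1957/17561*2/15 + 2704/17561*1/5 = 2704/17561 = pi_S4  (ok)

Answer: 299/1033 3877/17561 3940/17561 1957/17561 2704/17561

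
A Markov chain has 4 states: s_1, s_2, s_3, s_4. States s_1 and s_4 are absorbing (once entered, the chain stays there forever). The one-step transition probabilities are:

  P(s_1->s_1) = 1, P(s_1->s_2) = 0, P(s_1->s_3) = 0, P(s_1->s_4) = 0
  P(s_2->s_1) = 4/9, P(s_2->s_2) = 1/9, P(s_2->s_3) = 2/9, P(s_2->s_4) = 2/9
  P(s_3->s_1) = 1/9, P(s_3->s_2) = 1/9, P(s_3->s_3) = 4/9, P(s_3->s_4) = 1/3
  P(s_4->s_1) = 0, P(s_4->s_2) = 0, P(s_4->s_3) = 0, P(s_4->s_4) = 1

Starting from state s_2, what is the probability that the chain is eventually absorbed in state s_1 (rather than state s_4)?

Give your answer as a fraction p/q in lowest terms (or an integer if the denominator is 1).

Let a_i = P(absorbed in s_1 | start in state i).
Boundary conditions: a_s_1 = 1, a_s_4 = 0.
For each transient state i, a_i = sum_j P(i->j) * a_j:
  a_s_2 = 4/9*a_s_1 + 1/9*a_s_2 + 2/9*a_s_3 + 2/9*a_s_4
  a_s_3 = 1/9*a_s_1 + 1/9*a_s_2 + 4/9*a_s_3 + 1/3*a_s_4

Substituting a_s_1 = 1 and a_s_4 = 0, rearrange to (I - Q) a = r where r[i] = P(i -> s_1):
  [8/9, -2/9] . (a_s_2, a_s_3) = 4/9
  [-1/9, 5/9] . (a_s_2, a_s_3) = 1/9

Solving yields:
  a_s_2 = 11/19
  a_s_3 = 6/19

Starting state is s_2, so the absorption probability is a_s_2 = 11/19.

Answer: 11/19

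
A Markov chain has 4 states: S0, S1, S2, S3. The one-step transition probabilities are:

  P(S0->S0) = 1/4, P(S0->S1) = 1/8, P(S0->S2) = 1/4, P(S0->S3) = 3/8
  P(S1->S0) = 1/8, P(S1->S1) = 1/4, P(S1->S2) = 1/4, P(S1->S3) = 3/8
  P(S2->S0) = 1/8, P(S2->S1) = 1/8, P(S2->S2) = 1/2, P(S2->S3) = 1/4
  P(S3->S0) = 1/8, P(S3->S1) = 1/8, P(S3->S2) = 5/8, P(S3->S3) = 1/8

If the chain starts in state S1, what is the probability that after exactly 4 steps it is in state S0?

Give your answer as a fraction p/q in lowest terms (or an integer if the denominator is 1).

Answer: 585/4096

Derivation:
Computing P^4 by repeated multiplication:
P^1 =
  S0: [1/4, 1/8, 1/4, 3/8]
  S1: [1/8, 1/4, 1/4, 3/8]
  S2: [1/8, 1/8, 1/2, 1/4]
  S3: [1/8, 1/8, 5/8, 1/8]
P^2 =
  S0: [5/32, 9/64, 29/64, 1/4]
  S1: [9/64, 5/32, 29/64, 1/4]
  S2: [9/64, 9/64, 15/32, 1/4]
  S3: [9/64, 9/64, 29/64, 17/64]
P^3 =
  S0: [37/256, 73/512, 117/256, 131/512]
  S1: [73/512, 37/256, 117/256, 131/512]
  S2: [73/512, 73/512, 59/128, 65/256]
  S3: [73/512, 73/512, 237/512, 129/512]
P^4 =
  S0: [293/2048, 585/4096, 1885/4096, 65/256]
  S1: [585/4096, 293/2048, 1885/4096, 65/256]
  S2: [585/4096, 585/4096, 943/2048, 65/256]
  S3: [585/4096, 585/4096, 1885/4096, 1041/4096]

(P^4)[S1 -> S0] = 585/4096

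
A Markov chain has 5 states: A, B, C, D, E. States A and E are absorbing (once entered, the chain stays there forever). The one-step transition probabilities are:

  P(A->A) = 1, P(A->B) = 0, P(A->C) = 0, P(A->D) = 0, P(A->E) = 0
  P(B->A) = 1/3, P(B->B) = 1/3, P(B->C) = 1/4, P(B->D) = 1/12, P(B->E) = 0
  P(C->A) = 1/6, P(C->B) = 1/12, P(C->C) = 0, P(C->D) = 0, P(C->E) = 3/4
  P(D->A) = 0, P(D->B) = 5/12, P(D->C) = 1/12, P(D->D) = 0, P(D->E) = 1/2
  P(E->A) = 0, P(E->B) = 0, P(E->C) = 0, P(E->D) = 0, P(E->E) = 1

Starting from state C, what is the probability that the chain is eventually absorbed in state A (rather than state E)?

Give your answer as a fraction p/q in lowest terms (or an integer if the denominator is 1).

Answer: 46/211

Derivation:
Let a_i = P(absorbed in A | start in state i).
Boundary conditions: a_A = 1, a_E = 0.
For each transient state i, a_i = sum_j P(i->j) * a_j:
  a_B = 1/3*a_A + 1/3*a_B + 1/4*a_C + 1/12*a_D + 0*a_E
  a_C = 1/6*a_A + 1/12*a_B + 0*a_C + 0*a_D + 3/4*a_E
  a_D = 0*a_A + 5/12*a_B + 1/12*a_C + 0*a_D + 1/2*a_E

Substituting a_A = 1 and a_E = 0, rearrange to (I - Q) a = r where r[i] = P(i -> A):
  [2/3, -1/4, -1/12] . (a_B, a_C, a_D) = 1/3
  [-1/12, 1, 0] . (a_B, a_C, a_D) = 1/6
  [-5/12, -1/12, 1] . (a_B, a_C, a_D) = 0

Solving yields:
  a_B = 130/211
  a_C = 46/211
  a_D = 58/211

Starting state is C, so the absorption probability is a_C = 46/211.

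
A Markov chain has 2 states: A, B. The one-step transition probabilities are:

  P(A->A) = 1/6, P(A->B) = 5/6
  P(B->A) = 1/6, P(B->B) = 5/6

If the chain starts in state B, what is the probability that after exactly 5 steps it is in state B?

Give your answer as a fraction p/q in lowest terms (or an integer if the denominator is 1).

Computing P^5 by repeated multiplication:
P^1 =
  A: [1/6, 5/6]
  B: [1/6, 5/6]
P^2 =
  A: [1/6, 5/6]
  B: [1/6, 5/6]
P^3 =
  A: [1/6, 5/6]
  B: [1/6, 5/6]
P^4 =
  A: [1/6, 5/6]
  B: [1/6, 5/6]
P^5 =
  A: [1/6, 5/6]
  B: [1/6, 5/6]

(P^5)[B -> B] = 5/6

Answer: 5/6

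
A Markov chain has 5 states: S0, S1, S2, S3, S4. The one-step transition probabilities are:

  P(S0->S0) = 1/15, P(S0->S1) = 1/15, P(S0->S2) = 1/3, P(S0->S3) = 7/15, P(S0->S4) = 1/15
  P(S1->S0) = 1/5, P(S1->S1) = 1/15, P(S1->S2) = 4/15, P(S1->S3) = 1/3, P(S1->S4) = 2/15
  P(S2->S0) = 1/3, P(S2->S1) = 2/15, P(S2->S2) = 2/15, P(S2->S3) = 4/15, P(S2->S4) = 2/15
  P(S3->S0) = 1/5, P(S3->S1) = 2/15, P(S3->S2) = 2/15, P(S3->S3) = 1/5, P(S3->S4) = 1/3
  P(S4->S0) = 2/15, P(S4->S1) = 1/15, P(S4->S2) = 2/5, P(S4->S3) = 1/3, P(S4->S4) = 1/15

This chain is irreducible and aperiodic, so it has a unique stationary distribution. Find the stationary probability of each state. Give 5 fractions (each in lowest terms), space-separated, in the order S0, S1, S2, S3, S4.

Answer: 15029/77606 3969/38803 17925/77606 23539/77606 13175/77606

Derivation:
The stationary distribution satisfies pi = pi * P, i.e.:
  pi_S0 = 1/15*pi_S0 + 1/5*pi_S1 + 1/3*pi_S2 + 1/5*pi_S3 + 2/15*pi_S4
  pi_S1 = 1/15*pi_S0 + 1/15*pi_S1 + 2/15*pi_S2 + 2/15*pi_S3 + 1/15*pi_S4
  pi_S2 = 1/3*pi_S0 + 4/15*pi_S1 + 2/15*pi_S2 + 2/15*pi_S3 + 2/5*pi_S4
  pi_S3 = 7/15*pi_S0 + 1/3*pi_S1 + 4/15*pi_S2 + 1/5*pi_S3 + 1/3*pi_S4
  pi_S4 = 1/15*pi_S0 + 2/15*pi_S1 + 2/15*pi_S2 + 1/3*pi_S3 + 1/15*pi_S4
with normalization: pi_S0 + pi_S1 + pi_S2 + pi_S3 + pi_S4 = 1.

Using the first 4 balance equations plus normalization, the linear system A*pi = b is:
  [-14/15, 1/5, 1/3, 1/5, 2/15] . pi = 0
  [1/15, -14/15, 2/15, 2/15, 1/15] . pi = 0
  [1/3, 4/15, -13/15, 2/15, 2/5] . pi = 0
  [7/15, 1/3, 4/15, -4/5, 1/3] . pi = 0
  [1, 1, 1, 1, 1] . pi = 1

Solving yields:
  pi_S0 = 15029/77606
  pi_S1 = 3969/38803
  pi_S2 = 17925/77606
  pi_S3 = 23539/77606
  pi_S4 = 13175/77606

Verification (pi * P):
  15029/77606*1/15 + 3969/38803*1/5 + 17925/77606*1/3 + 23539/77606*1/5 + 13175/77606*2/15 = 15029/77606 = pi_S0  (ok)
  15029/77606*1/15 + 3969/38803*1/15 + 17925/77606*2/15 + 23539/77606*2/15 + 13175/77606*1/15 = 3969/38803 = pi_S1  (ok)
  15029/77606*1/3 + 3969/38803*4/15 + 17925/77606*2/15 + 23539/77606*2/15 + 13175/77606*2/5 = 17925/77606 = pi_S2  (ok)
  15029/77606*7/15 + 3969/38803*1/3 + 17925/77606*4/15 + 23539/77606*1/5 + 13175/77606*1/3 = 23539/77606 = pi_S3  (ok)
  15029/77606*1/15 + 3969/38803*2/15 + 17925/77606*2/15 + 23539/77606*1/3 + 13175/77606*1/15 = 13175/77606 = pi_S4  (ok)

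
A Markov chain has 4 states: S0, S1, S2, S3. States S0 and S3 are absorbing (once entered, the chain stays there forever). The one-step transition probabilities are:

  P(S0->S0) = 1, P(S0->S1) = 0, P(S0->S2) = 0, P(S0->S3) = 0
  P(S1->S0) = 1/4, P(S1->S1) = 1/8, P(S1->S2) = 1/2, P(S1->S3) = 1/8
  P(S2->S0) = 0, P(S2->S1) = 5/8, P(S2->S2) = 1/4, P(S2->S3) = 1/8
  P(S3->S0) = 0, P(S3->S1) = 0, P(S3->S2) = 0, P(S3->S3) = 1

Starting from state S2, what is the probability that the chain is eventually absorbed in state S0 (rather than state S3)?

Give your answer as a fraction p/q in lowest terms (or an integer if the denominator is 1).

Let a_i = P(absorbed in S0 | start in state i).
Boundary conditions: a_S0 = 1, a_S3 = 0.
For each transient state i, a_i = sum_j P(i->j) * a_j:
  a_S1 = 1/4*a_S0 + 1/8*a_S1 + 1/2*a_S2 + 1/8*a_S3
  a_S2 = 0*a_S0 + 5/8*a_S1 + 1/4*a_S2 + 1/8*a_S3

Substituting a_S0 = 1 and a_S3 = 0, rearrange to (I - Q) a = r where r[i] = P(i -> S0):
  [7/8, -1/2] . (a_S1, a_S2) = 1/4
  [-5/8, 3/4] . (a_S1, a_S2) = 0

Solving yields:
  a_S1 = 6/11
  a_S2 = 5/11

Starting state is S2, so the absorption probability is a_S2 = 5/11.

Answer: 5/11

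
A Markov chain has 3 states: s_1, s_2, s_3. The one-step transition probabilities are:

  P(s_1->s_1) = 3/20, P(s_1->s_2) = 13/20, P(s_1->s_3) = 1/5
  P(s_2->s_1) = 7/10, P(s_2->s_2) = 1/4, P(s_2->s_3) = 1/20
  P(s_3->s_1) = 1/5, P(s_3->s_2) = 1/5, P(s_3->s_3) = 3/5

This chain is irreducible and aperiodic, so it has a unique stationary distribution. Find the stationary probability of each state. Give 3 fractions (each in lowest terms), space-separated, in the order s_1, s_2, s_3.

The stationary distribution satisfies pi = pi * P, i.e.:
  pi_s_1 = 3/20*pi_s_1 + 7/10*pi_s_2 + 1/5*pi_s_3
  pi_s_2 = 13/20*pi_s_1 + 1/4*pi_s_2 + 1/5*pi_s_3
  pi_s_3 = 1/5*pi_s_1 + 1/20*pi_s_2 + 3/5*pi_s_3
with normalization: pi_s_1 + pi_s_2 + pi_s_3 = 1.

Using the first 2 balance equations plus normalization, the linear system A*pi = b is:
  [-17/20, 7/10, 1/5] . pi = 0
  [13/20, -3/4, 1/5] . pi = 0
  [1, 1, 1] . pi = 1

Solving yields:
  pi_s_1 = 116/309
  pi_s_2 = 40/103
  pi_s_3 = 73/309

Verification (pi * P):
  116/309*3/20 + 40/103*7/10 + 73/309*1/5 = 116/309 = pi_s_1  (ok)
  116/309*13/20 + 40/103*1/4 + 73/309*1/5 = 40/103 = pi_s_2  (ok)
  116/309*1/5 + 40/103*1/20 + 73/309*3/5 = 73/309 = pi_s_3  (ok)

Answer: 116/309 40/103 73/309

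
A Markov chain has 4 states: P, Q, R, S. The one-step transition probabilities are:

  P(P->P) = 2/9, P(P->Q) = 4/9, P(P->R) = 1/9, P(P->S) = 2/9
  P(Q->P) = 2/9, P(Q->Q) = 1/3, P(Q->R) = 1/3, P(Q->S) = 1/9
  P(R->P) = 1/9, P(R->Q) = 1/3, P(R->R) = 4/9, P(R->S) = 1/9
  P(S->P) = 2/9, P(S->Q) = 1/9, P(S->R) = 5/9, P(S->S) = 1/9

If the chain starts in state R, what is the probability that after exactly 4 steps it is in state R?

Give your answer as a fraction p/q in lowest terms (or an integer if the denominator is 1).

Answer: 2381/6561

Derivation:
Computing P^4 by repeated multiplication:
P^1 =
  P: [2/9, 4/9, 1/9, 2/9]
  Q: [2/9, 1/3, 1/3, 1/9]
  R: [1/9, 1/3, 4/9, 1/9]
  S: [2/9, 1/9, 5/9, 1/9]
P^2 =
  P: [17/81, 25/81, 28/81, 11/81]
  Q: [5/27, 1/3, 28/81, 11/81]
  R: [14/81, 26/81, 31/81, 10/81]
  S: [13/81, 1/3, 10/27, 11/81]
P^3 =
  P: [134/729, 238/729, 259/729, 98/729]
  Q: [134/729, 236/729, 263/729, 32/243]
  R: [131/729, 79/243, 266/729, 95/729]
  S: [44/243, 26/81, 269/729, 94/729]
P^4 =
  P: [1199/6561, 2125/6561, 2374/6561, 863/6561]
  Q: [1195/6561, 2129/6561, 2374/6561, 863/6561]
  R: [1192/6561, 2128/6561, 2381/6561, 860/6561]
  S: [1189/6561, 2131/6561, 2380/6561, 287/2187]

(P^4)[R -> R] = 2381/6561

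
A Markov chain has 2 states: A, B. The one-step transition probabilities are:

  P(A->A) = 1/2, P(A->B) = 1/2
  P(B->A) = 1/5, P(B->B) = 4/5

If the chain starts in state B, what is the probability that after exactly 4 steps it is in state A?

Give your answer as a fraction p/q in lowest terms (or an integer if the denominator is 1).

Computing P^4 by repeated multiplication:
P^1 =
  A: [1/2, 1/2]
  B: [1/5, 4/5]
P^2 =
  A: [7/20, 13/20]
  B: [13/50, 37/50]
P^3 =
  A: [61/200, 139/200]
  B: [139/500, 361/500]
P^4 =
  A: [583/2000, 1417/2000]
  B: [1417/5000, 3583/5000]

(P^4)[B -> A] = 1417/5000

Answer: 1417/5000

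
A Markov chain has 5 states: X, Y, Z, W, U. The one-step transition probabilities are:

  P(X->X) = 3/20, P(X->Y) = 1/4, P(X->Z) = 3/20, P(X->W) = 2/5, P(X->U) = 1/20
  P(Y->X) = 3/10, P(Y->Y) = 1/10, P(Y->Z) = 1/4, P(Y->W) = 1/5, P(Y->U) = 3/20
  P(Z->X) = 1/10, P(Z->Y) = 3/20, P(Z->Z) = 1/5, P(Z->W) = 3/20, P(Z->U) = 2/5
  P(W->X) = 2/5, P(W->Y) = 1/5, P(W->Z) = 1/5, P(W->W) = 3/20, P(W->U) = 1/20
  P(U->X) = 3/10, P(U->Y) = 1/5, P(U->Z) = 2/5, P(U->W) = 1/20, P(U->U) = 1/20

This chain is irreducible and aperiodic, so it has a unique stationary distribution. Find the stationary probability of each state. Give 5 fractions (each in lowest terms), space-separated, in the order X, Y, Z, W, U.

Answer: 24327/101701 18549/101701 23053/101701 41527/203402 30017/203402

Derivation:
The stationary distribution satisfies pi = pi * P, i.e.:
  pi_X = 3/20*pi_X + 3/10*pi_Y + 1/10*pi_Z + 2/5*pi_W + 3/10*pi_U
  pi_Y = 1/4*pi_X + 1/10*pi_Y + 3/20*pi_Z + 1/5*pi_W + 1/5*pi_U
  pi_Z = 3/20*pi_X + 1/4*pi_Y + 1/5*pi_Z + 1/5*pi_W + 2/5*pi_U
  pi_W = 2/5*pi_X + 1/5*pi_Y + 3/20*pi_Z + 3/20*pi_W + 1/20*pi_U
  pi_U = 1/20*pi_X + 3/20*pi_Y + 2/5*pi_Z + 1/20*pi_W + 1/20*pi_U
with normalization: pi_X + pi_Y + pi_Z + pi_W + pi_U = 1.

Using the first 4 balance equations plus normalization, the linear system A*pi = b is:
  [-17/20, 3/10, 1/10, 2/5, 3/10] . pi = 0
  [1/4, -9/10, 3/20, 1/5, 1/5] . pi = 0
  [3/20, 1/4, -4/5, 1/5, 2/5] . pi = 0
  [2/5, 1/5, 3/20, -17/20, 1/20] . pi = 0
  [1, 1, 1, 1, 1] . pi = 1

Solving yields:
  pi_X = 24327/101701
  pi_Y = 18549/101701
  pi_Z = 23053/101701
  pi_W = 41527/203402
  pi_U = 30017/203402

Verification (pi * P):
  24327/101701*3/20 + 18549/101701*3/10 + 23053/101701*1/10 + 41527/203402*2/5 + 30017/203402*3/10 = 24327/101701 = pi_X  (ok)
  24327/101701*1/4 + 18549/101701*1/10 + 23053/101701*3/20 + 41527/203402*1/5 + 30017/203402*1/5 = 18549/101701 = pi_Y  (ok)
  24327/101701*3/20 + 18549/101701*1/4 + 23053/101701*1/5 + 41527/203402*1/5 + 30017/203402*2/5 = 23053/101701 = pi_Z  (ok)
  24327/101701*2/5 + 18549/101701*1/5 + 23053/101701*3/20 + 41527/203402*3/20 + 30017/203402*1/20 = 41527/203402 = pi_W  (ok)
  24327/101701*1/20 + 18549/101701*3/20 + 23053/101701*2/5 + 41527/203402*1/20 + 30017/203402*1/20 = 30017/203402 = pi_U  (ok)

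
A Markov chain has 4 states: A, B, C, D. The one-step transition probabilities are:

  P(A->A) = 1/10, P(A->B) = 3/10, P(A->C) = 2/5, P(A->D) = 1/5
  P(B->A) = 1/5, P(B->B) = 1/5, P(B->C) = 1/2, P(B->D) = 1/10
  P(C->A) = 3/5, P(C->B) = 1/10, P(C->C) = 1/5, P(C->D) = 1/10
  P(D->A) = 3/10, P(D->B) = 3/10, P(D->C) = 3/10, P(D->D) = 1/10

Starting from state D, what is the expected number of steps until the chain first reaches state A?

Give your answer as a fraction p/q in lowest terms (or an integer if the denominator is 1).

Let h_i = expected steps to first reach A from state i.
Boundary: h_A = 0.
First-step equations for the other states:
  h_B = 1 + 1/5*h_A + 1/5*h_B + 1/2*h_C + 1/10*h_D
  h_C = 1 + 3/5*h_A + 1/10*h_B + 1/5*h_C + 1/10*h_D
  h_D = 1 + 3/10*h_A + 3/10*h_B + 3/10*h_C + 1/10*h_D

Substituting h_A = 0 and rearranging gives the linear system (I - Q) h = 1:
  [4/5, -1/2, -1/10] . (h_B, h_C, h_D) = 1
  [-1/10, 4/5, -1/10] . (h_B, h_C, h_D) = 1
  [-3/10, -3/10, 9/10] . (h_B, h_C, h_D) = 1

Solving yields:
  h_B = 260/93
  h_C = 60/31
  h_D = 250/93

Starting state is D, so the expected hitting time is h_D = 250/93.

Answer: 250/93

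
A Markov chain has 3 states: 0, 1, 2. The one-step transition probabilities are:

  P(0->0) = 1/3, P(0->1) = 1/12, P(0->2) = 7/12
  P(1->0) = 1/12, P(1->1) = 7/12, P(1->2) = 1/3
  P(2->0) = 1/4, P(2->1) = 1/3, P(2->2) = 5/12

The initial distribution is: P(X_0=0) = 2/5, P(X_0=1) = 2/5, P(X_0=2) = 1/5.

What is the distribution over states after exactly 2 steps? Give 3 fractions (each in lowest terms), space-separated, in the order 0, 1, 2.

Propagating the distribution step by step (d_{t+1} = d_t * P):
d_0 = (0=2/5, 1=2/5, 2=1/5)
  d_1[0] = 2/5*1/3 + 2/5*1/12 + 1/5*1/4 = 13/60
  d_1[1] = 2/5*1/12 + 2/5*7/12 + 1/5*1/3 = 1/3
  d_1[2] = 2/5*7/12 + 2/5*1/3 + 1/5*5/12 = 9/20
d_1 = (0=13/60, 1=1/3, 2=9/20)
  d_2[0] = 13/60*1/3 + 1/3*1/12 + 9/20*1/4 = 17/80
  d_2[1] = 13/60*1/12 + 1/3*7/12 + 9/20*1/3 = 29/80
  d_2[2] = 13/60*7/12 + 1/3*1/3 + 9/20*5/12 = 17/40
d_2 = (0=17/80, 1=29/80, 2=17/40)

Answer: 17/80 29/80 17/40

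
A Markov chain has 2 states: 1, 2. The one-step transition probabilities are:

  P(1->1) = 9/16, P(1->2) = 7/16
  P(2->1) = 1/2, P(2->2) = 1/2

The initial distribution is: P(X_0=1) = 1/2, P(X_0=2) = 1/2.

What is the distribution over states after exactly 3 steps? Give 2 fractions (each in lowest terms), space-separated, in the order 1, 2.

Propagating the distribution step by step (d_{t+1} = d_t * P):
d_0 = (1=1/2, 2=1/2)
  d_1[1] = 1/2*9/16 + 1/2*1/2 = 17/32
  d_1[2] = 1/2*7/16 + 1/2*1/2 = 15/32
d_1 = (1=17/32, 2=15/32)
  d_2[1] = 17/32*9/16 + 15/32*1/2 = 273/512
  d_2[2] = 17/32*7/16 + 15/32*1/2 = 239/512
d_2 = (1=273/512, 2=239/512)
  d_3[1] = 273/512*9/16 + 239/512*1/2 = 4369/8192
  d_3[2] = 273/512*7/16 + 239/512*1/2 = 3823/8192
d_3 = (1=4369/8192, 2=3823/8192)

Answer: 4369/8192 3823/8192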